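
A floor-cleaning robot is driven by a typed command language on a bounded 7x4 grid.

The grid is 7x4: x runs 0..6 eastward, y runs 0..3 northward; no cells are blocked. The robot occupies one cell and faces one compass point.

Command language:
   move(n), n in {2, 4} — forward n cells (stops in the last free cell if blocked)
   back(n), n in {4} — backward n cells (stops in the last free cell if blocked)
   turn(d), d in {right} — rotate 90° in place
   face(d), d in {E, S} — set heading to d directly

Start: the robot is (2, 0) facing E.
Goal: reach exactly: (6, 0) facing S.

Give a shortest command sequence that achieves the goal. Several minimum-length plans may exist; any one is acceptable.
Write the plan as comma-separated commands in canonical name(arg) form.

move(4), turn(right)

initial: (2, 0) facing E
[1] after move(4): (6, 0) facing E
[2] after turn(right): (6, 0) facing S
shorter routes all fall short; 2 is best.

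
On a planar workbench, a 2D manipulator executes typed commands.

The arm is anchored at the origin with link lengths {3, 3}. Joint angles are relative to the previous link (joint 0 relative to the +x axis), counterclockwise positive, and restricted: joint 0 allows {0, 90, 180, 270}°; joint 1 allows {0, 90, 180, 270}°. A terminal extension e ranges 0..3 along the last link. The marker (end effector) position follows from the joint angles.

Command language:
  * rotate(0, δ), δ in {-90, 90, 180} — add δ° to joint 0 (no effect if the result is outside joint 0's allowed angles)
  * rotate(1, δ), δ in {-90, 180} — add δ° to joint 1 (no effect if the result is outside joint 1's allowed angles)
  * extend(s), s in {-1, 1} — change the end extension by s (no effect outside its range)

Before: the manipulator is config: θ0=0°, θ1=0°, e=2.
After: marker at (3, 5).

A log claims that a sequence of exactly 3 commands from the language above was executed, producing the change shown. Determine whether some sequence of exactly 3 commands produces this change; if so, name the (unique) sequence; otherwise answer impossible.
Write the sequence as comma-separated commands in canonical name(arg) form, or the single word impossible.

begin: config: θ0=0°, θ1=0°, e=2
1. rotate(1, -90) → config: θ0=0°, θ1=270°, e=2
2. rotate(1, -90) → config: θ0=0°, θ1=180°, e=2
3. rotate(1, -90) → config: θ0=0°, θ1=90°, e=2
no other 3-command option fits: unique.

rotate(1, -90), rotate(1, -90), rotate(1, -90)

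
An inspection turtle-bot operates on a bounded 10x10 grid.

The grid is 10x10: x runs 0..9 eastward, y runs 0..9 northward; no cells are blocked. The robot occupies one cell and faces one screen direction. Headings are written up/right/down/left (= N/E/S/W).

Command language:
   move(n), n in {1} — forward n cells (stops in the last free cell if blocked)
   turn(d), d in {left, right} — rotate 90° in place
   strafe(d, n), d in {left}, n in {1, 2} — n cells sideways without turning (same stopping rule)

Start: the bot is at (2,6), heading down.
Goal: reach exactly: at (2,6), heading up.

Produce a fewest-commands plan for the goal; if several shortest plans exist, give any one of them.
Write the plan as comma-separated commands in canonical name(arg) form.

turn(right), turn(right)

from: at (2,6), heading down
step 1 (turn(right)): at (2,6), heading left
step 2 (turn(right)): at (2,6), heading up
minimal: 2 command(s), checked below 2.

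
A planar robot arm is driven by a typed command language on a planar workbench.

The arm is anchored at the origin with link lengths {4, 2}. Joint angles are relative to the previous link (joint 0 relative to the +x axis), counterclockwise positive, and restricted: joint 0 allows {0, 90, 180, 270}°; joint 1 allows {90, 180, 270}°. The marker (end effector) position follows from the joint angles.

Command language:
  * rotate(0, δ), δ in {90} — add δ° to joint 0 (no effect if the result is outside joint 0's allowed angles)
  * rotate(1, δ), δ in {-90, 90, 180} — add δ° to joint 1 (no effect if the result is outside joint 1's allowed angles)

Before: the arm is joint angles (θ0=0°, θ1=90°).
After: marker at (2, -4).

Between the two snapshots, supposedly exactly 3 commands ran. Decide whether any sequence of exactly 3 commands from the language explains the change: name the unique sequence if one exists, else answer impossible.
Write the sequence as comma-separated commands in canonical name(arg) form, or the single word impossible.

from: joint angles (θ0=0°, θ1=90°)
step 1 (rotate(0, 90)): joint angles (θ0=90°, θ1=90°)
step 2 (rotate(0, 90)): joint angles (θ0=180°, θ1=90°)
step 3 (rotate(0, 90)): joint angles (θ0=270°, θ1=90°)
all 64 alternatives checked — unique.

rotate(0, 90), rotate(0, 90), rotate(0, 90)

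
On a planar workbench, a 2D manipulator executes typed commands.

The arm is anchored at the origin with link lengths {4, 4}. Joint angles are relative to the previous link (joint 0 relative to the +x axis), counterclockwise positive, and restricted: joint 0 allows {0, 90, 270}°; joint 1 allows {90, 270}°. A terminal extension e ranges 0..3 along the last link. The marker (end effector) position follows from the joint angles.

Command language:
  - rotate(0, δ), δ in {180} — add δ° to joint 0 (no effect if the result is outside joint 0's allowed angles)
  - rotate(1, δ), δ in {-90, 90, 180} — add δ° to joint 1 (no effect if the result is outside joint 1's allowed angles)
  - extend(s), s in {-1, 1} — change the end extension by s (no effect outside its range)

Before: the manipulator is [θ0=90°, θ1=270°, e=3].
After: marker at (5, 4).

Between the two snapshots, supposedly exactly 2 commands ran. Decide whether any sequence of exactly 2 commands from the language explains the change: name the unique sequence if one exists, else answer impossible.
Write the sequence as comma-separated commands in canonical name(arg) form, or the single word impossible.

initial: [θ0=90°, θ1=270°, e=3]
1. extend(-1) → [θ0=90°, θ1=270°, e=2]
2. extend(-1) → [θ0=90°, θ1=270°, e=1]
uniquely the one of 36 2-step routes that fits.

extend(-1), extend(-1)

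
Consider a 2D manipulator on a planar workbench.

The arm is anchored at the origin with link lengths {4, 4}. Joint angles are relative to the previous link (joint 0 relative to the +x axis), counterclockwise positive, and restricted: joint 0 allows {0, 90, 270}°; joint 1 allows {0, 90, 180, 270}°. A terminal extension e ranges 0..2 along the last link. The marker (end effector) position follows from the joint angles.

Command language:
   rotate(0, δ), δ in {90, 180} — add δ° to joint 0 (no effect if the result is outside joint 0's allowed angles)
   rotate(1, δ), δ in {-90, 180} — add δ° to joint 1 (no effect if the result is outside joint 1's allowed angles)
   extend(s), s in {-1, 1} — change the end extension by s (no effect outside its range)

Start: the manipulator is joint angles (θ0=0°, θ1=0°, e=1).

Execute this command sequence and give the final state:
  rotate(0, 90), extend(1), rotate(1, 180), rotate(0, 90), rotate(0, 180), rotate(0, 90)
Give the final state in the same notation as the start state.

start: joint angles (θ0=0°, θ1=0°, e=1)
1. rotate(0, 90) → joint angles (θ0=90°, θ1=0°, e=1)
2. extend(1) → joint angles (θ0=90°, θ1=0°, e=2)
3. rotate(1, 180) → joint angles (θ0=90°, θ1=180°, e=2)
4. rotate(0, 90) → joint angles (θ0=90°, θ1=180°, e=2)
5. rotate(0, 180) → joint angles (θ0=270°, θ1=180°, e=2)
6. rotate(0, 90) → joint angles (θ0=0°, θ1=180°, e=2)

joint angles (θ0=0°, θ1=180°, e=2)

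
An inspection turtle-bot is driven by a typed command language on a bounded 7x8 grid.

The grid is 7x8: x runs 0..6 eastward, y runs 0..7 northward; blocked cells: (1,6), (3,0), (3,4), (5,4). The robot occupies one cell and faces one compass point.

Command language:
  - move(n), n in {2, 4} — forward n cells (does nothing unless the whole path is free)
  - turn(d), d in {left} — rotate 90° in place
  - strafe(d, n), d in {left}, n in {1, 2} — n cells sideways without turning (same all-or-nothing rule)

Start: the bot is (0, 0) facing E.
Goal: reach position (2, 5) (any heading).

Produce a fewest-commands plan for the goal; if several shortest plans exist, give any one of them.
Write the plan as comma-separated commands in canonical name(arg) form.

move(2), strafe(left, 1), strafe(left, 2), strafe(left, 2)

t0: (0, 0) facing E
[1] after move(2): (2, 0) facing E
[2] after strafe(left, 1): (2, 1) facing E
[3] after strafe(left, 2): (2, 3) facing E
[4] after strafe(left, 2): (2, 5) facing E
shorter routes all fall short; 4 is best.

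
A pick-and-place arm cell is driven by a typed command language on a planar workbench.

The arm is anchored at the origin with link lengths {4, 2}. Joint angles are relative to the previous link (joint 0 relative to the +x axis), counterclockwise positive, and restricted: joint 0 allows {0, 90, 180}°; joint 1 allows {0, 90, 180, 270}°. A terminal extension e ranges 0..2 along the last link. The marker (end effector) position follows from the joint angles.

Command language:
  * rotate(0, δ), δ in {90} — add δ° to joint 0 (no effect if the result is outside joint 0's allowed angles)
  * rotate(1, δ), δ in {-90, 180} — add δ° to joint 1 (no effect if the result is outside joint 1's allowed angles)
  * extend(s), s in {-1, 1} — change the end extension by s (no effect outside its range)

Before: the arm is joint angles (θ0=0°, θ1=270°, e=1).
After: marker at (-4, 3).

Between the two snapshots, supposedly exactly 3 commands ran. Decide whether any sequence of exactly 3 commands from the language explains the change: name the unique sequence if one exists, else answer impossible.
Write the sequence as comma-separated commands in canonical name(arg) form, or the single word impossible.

rotate(0, 90), rotate(0, 90), rotate(0, 90)

from: joint angles (θ0=0°, θ1=270°, e=1)
t=1 rotate(0, 90) ⇒ joint angles (θ0=90°, θ1=270°, e=1)
t=2 rotate(0, 90) ⇒ joint angles (θ0=180°, θ1=270°, e=1)
t=3 rotate(0, 90) ⇒ joint angles (θ0=180°, θ1=270°, e=1)
no rival 3-sequence matches.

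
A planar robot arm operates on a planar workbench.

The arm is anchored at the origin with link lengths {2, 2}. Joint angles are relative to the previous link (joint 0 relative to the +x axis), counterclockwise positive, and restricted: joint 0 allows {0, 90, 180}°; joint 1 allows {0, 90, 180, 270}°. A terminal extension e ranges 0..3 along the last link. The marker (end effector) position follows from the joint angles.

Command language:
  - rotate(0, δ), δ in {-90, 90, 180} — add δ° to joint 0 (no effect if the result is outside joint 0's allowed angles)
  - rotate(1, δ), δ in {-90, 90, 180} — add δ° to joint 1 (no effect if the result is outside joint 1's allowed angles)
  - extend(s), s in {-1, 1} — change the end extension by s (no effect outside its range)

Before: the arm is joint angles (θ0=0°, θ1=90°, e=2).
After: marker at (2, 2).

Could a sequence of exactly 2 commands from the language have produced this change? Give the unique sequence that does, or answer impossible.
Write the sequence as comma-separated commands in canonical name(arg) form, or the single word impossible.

extend(-1), extend(-1)

from: joint angles (θ0=0°, θ1=90°, e=2)
t=1 extend(-1) ⇒ joint angles (θ0=0°, θ1=90°, e=1)
t=2 extend(-1) ⇒ joint angles (θ0=0°, θ1=90°, e=0)
all 64 alternatives checked — unique.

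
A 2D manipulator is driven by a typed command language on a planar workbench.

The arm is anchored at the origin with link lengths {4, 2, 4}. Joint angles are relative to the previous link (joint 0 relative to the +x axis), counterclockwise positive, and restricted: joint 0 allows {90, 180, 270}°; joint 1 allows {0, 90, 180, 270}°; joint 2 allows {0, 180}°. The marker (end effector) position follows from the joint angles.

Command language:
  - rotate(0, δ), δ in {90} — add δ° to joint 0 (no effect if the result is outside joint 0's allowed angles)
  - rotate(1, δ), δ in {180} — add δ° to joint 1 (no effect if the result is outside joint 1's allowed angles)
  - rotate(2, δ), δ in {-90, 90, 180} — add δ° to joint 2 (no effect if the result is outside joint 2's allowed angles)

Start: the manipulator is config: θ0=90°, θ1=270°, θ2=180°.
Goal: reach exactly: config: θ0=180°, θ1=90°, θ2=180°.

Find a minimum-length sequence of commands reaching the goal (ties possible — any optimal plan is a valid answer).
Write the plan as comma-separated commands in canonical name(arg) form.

rotate(0, 90), rotate(1, 180)

begin: config: θ0=90°, θ1=270°, θ2=180°
t=1 rotate(0, 90) ⇒ config: θ0=180°, θ1=270°, θ2=180°
t=2 rotate(1, 180) ⇒ config: θ0=180°, θ1=90°, θ2=180°
shorter routes all fall short; 2 is best.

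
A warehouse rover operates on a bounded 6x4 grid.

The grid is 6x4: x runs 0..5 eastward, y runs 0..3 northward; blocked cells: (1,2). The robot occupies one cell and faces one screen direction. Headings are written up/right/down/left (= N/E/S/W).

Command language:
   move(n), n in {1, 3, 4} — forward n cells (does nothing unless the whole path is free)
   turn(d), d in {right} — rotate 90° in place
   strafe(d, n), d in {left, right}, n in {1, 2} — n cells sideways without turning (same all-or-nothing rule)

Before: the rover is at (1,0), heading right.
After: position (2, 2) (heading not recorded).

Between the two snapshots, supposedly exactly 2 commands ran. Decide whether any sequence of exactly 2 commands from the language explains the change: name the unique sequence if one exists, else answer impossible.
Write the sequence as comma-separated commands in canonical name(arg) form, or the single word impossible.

key: running strafe(left, 2) before move(1) would end elsewhere — order is forced
start: at (1,0), heading right
1. move(1) → at (2,0), heading right
2. strafe(left, 2) → at (2,2), heading right
all 64 alternatives checked — unique.

move(1), strafe(left, 2)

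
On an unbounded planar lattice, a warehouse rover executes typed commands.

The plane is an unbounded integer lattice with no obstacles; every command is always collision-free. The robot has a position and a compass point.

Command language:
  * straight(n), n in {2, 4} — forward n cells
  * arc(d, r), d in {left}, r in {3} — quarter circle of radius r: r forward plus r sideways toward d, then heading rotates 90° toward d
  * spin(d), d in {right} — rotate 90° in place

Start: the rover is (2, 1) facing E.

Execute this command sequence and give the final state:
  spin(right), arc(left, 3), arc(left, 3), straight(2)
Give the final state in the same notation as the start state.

initial: (2, 1) facing E
[1] after spin(right): (2, 1) facing S
[2] after arc(left, 3): (5, -2) facing E
[3] after arc(left, 3): (8, 1) facing N
[4] after straight(2): (8, 3) facing N

(8, 3) facing N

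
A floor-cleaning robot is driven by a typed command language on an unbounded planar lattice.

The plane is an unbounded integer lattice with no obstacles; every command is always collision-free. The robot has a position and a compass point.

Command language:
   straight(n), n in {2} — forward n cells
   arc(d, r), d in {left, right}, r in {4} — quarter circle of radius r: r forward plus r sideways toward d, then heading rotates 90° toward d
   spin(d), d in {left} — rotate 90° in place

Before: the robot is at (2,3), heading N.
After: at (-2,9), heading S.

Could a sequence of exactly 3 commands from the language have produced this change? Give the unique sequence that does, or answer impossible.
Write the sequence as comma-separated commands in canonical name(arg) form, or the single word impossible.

straight(2), arc(left, 4), spin(left)

key: order matters: swapping straight(2) and spin(left) lands elsewhere
begin: at (2,3), heading N
[1] after straight(2): at (2,5), heading N
[2] after arc(left, 4): at (-2,9), heading W
[3] after spin(left): at (-2,9), heading S
all 64 alternatives checked — unique.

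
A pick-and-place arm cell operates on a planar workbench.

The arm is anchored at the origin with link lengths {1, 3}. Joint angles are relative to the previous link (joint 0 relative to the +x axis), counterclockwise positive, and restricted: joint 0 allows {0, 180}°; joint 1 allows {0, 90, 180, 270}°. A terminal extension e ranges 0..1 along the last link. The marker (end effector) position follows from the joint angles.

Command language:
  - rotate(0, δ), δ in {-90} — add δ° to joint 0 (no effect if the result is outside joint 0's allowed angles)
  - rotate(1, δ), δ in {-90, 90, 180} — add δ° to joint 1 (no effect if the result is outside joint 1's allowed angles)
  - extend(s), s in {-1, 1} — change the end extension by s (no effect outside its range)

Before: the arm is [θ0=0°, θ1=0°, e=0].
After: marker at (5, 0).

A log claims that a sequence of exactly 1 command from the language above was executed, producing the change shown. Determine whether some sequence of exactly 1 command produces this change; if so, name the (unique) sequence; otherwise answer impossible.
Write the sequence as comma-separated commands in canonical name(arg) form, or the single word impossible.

from: [θ0=0°, θ1=0°, e=0]
step 1 (extend(1)): [θ0=0°, θ1=0°, e=1]
no other 1-command option fits: unique.

extend(1)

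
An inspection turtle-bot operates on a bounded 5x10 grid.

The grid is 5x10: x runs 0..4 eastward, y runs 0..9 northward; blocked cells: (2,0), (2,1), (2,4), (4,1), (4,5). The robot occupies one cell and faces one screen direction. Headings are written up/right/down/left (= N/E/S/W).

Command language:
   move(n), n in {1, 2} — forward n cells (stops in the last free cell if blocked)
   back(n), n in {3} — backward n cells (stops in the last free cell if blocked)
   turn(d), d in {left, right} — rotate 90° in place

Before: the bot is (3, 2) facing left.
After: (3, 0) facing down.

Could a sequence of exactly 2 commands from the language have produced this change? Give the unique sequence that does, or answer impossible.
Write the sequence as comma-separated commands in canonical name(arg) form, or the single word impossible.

key: cell and facing (now S) both changed — the 2 commands mix motion and turning
from: (3, 2) facing left
[1] after turn(left): (3, 2) facing down
[2] after move(2): (3, 0) facing down
no rival 2-sequence matches.

turn(left), move(2)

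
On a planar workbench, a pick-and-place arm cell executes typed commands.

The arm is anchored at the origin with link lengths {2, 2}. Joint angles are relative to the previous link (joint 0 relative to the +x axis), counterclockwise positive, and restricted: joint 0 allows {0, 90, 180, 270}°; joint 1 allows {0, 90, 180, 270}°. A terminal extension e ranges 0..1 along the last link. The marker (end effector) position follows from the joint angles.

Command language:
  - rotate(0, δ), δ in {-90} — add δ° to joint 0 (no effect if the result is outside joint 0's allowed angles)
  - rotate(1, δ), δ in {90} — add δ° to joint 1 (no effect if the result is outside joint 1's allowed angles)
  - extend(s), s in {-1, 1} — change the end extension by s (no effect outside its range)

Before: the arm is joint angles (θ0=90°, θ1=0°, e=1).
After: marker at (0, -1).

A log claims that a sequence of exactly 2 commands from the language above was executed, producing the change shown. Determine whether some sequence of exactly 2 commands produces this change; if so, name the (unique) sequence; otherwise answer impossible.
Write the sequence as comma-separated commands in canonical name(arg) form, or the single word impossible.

rotate(1, 90), rotate(1, 90)

from: joint angles (θ0=90°, θ1=0°, e=1)
step 1 (rotate(1, 90)): joint angles (θ0=90°, θ1=90°, e=1)
step 2 (rotate(1, 90)): joint angles (θ0=90°, θ1=180°, e=1)
all 16 alternatives checked — unique.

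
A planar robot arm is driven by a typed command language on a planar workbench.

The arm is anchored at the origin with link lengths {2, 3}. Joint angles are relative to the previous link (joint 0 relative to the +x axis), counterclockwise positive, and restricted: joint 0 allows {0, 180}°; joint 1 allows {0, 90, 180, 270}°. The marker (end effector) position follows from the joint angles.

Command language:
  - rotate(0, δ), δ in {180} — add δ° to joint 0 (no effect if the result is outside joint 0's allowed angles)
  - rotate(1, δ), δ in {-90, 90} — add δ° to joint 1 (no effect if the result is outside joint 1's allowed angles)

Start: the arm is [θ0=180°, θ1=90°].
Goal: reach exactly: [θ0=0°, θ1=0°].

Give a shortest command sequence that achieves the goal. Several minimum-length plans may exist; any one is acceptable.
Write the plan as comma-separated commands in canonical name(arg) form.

rotate(0, 180), rotate(1, -90)

t0: [θ0=180°, θ1=90°]
[1] after rotate(0, 180): [θ0=0°, θ1=90°]
[2] after rotate(1, -90): [θ0=0°, θ1=0°]
nothing shorter than 2 reaches the goal.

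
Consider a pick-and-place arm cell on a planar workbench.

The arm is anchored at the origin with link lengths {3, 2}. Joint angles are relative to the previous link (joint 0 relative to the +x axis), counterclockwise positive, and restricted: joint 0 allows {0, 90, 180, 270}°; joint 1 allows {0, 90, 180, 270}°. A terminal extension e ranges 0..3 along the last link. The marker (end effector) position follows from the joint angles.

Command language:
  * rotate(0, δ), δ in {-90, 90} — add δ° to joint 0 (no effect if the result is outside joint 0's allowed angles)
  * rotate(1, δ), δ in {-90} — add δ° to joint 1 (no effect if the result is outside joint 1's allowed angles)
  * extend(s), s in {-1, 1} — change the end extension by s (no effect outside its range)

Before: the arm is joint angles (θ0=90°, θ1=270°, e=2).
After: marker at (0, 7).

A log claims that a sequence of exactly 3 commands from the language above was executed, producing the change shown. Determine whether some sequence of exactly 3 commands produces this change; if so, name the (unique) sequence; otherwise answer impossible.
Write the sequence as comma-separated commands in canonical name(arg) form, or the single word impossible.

t0: joint angles (θ0=90°, θ1=270°, e=2)
[1] after rotate(1, -90): joint angles (θ0=90°, θ1=180°, e=2)
[2] after rotate(1, -90): joint angles (θ0=90°, θ1=90°, e=2)
[3] after rotate(1, -90): joint angles (θ0=90°, θ1=0°, e=2)
all 125 alternatives checked — unique.

rotate(1, -90), rotate(1, -90), rotate(1, -90)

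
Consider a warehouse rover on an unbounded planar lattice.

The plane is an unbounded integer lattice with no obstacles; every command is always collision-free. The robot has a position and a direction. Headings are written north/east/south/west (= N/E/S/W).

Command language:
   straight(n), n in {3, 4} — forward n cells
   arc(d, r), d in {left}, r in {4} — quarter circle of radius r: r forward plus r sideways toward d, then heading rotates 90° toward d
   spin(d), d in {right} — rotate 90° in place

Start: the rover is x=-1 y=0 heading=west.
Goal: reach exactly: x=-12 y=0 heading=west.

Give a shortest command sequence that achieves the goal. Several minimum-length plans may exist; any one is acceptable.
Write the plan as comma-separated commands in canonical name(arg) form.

initial: x=-1 y=0 heading=west
t=1 straight(3) ⇒ x=-4 y=0 heading=west
t=2 straight(4) ⇒ x=-8 y=0 heading=west
t=3 straight(4) ⇒ x=-12 y=0 heading=west
shorter routes all fall short; 3 is best.

straight(3), straight(4), straight(4)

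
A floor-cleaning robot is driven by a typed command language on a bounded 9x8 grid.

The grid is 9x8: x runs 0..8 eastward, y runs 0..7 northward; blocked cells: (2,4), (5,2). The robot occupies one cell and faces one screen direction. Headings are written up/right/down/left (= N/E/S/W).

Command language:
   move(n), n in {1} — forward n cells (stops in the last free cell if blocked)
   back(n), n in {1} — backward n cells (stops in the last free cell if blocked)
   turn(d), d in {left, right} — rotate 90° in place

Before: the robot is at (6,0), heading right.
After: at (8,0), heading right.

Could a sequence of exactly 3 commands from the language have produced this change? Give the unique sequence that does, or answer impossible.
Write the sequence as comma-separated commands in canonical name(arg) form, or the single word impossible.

move(1), move(1), move(1)

key: the third move(1) runs into the grid edge before its full distance
begin: at (6,0), heading right
[1] after move(1): at (7,0), heading right
[2] after move(1): at (8,0), heading right
[3] after move(1): at (8,0), heading right
uniquely the one of 64 3-step routes that fits.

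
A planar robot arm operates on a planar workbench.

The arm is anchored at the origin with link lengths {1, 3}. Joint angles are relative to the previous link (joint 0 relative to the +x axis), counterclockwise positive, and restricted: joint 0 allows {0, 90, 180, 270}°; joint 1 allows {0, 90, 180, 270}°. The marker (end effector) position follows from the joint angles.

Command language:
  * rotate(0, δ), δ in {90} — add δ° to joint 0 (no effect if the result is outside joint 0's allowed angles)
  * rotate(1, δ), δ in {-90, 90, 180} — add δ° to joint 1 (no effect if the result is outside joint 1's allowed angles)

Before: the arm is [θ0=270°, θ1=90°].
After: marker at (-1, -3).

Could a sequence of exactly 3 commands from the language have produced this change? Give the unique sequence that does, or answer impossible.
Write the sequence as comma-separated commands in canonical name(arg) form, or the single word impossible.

rotate(0, 90), rotate(0, 90), rotate(0, 90)

begin: [θ0=270°, θ1=90°]
[1] after rotate(0, 90): [θ0=0°, θ1=90°]
[2] after rotate(0, 90): [θ0=90°, θ1=90°]
[3] after rotate(0, 90): [θ0=180°, θ1=90°]
uniquely the one of 64 3-step routes that fits.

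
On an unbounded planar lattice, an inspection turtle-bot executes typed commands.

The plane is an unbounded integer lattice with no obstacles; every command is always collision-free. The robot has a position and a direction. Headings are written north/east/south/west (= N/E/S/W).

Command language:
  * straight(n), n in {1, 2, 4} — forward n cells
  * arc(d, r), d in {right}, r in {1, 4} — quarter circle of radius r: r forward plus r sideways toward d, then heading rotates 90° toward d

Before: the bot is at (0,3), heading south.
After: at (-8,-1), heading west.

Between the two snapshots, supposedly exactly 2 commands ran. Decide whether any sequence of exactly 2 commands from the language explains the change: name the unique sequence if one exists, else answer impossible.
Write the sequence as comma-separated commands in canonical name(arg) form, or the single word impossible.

arc(right, 4), straight(4)

key: cell and facing (now W) both changed — the 2 commands mix motion and turning
from: at (0,3), heading south
[1] after arc(right, 4): at (-4,-1), heading west
[2] after straight(4): at (-8,-1), heading west
no other 2-command option fits: unique.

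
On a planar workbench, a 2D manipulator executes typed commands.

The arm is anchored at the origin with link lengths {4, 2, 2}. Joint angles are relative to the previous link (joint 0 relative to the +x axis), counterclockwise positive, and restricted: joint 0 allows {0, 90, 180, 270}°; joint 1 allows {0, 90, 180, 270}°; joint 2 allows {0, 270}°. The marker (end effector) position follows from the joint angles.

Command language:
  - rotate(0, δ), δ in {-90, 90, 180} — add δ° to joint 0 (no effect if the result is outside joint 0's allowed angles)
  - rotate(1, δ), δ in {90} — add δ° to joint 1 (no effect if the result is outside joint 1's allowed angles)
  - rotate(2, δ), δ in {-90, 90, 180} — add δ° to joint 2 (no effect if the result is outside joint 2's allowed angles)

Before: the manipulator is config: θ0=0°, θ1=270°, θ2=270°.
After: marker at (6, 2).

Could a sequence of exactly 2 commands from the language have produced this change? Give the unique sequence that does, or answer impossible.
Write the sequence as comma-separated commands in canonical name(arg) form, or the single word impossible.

start: config: θ0=0°, θ1=270°, θ2=270°
1. rotate(1, 90) → config: θ0=0°, θ1=0°, θ2=270°
2. rotate(1, 90) → config: θ0=0°, θ1=90°, θ2=270°
uniquely the one of 49 2-step routes that fits.

rotate(1, 90), rotate(1, 90)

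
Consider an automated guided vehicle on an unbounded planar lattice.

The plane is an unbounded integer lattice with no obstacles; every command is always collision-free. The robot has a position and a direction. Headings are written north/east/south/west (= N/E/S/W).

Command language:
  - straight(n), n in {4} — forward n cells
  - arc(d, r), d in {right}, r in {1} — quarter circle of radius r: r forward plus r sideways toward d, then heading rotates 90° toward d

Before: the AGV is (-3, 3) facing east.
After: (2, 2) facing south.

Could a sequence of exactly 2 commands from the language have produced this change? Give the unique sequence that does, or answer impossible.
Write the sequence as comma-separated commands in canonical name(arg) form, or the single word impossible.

key: running arc(right, 1) before straight(4) would end elsewhere — order is forced
start: (-3, 3) facing east
step 1 (straight(4)): (1, 3) facing east
step 2 (arc(right, 1)): (2, 2) facing south
all 4 alternatives checked — unique.

straight(4), arc(right, 1)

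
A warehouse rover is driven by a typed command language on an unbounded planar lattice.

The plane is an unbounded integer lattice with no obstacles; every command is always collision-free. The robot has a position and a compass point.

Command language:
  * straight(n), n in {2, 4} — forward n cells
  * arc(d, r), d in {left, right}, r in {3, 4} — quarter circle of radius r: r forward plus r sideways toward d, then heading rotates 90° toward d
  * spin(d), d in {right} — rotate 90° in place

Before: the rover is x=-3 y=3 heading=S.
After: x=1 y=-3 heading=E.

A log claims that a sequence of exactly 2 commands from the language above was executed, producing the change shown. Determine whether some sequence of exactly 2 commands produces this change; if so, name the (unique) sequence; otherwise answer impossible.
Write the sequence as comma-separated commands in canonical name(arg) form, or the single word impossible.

key: position moved to (1,-3) AND the heading swung to E — translation plus rotation needed
start: x=-3 y=3 heading=S
t=1 straight(2) ⇒ x=-3 y=1 heading=S
t=2 arc(left, 4) ⇒ x=1 y=-3 heading=E
uniquely the one of 49 2-step routes that fits.

straight(2), arc(left, 4)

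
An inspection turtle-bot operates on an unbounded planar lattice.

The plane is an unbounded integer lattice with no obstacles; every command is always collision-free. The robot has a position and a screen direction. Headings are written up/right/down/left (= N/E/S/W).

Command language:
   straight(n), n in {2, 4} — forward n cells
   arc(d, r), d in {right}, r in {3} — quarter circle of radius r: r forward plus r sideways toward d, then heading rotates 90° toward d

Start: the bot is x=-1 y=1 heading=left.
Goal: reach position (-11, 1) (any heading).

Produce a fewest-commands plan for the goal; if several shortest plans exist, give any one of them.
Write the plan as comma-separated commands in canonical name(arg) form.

straight(2), straight(4), straight(4)

begin: x=-1 y=1 heading=left
step 1 (straight(2)): x=-3 y=1 heading=left
step 2 (straight(4)): x=-7 y=1 heading=left
step 3 (straight(4)): x=-11 y=1 heading=left
shorter routes all fall short; 3 is best.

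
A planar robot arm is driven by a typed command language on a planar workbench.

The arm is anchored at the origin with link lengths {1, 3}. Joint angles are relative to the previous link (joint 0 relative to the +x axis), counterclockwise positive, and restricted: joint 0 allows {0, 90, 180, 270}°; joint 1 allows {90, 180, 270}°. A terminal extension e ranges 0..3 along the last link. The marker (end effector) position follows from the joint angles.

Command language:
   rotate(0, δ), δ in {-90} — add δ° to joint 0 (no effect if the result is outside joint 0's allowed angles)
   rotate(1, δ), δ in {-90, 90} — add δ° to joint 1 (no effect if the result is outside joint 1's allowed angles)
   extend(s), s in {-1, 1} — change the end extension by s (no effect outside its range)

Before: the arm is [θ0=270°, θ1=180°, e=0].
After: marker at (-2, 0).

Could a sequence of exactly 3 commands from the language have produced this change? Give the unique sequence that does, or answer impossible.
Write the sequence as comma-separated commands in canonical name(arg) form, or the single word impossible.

from: [θ0=270°, θ1=180°, e=0]
t=1 rotate(0, -90) ⇒ [θ0=180°, θ1=180°, e=0]
t=2 rotate(0, -90) ⇒ [θ0=90°, θ1=180°, e=0]
t=3 rotate(0, -90) ⇒ [θ0=0°, θ1=180°, e=0]
all 125 alternatives checked — unique.

rotate(0, -90), rotate(0, -90), rotate(0, -90)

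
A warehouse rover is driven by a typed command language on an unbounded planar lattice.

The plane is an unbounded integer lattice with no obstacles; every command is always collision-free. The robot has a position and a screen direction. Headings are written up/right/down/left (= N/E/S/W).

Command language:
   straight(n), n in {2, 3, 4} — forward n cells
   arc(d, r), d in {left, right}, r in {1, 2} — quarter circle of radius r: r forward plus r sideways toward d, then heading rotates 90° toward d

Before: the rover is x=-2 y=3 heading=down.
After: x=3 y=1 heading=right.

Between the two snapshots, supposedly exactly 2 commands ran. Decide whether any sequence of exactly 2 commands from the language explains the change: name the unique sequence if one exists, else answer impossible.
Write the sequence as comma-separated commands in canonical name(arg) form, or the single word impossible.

arc(left, 2), straight(3)

key: position moved to (3,1) AND the heading swung to E — translation plus rotation needed
start: x=-2 y=3 heading=down
1. arc(left, 2) → x=0 y=1 heading=right
2. straight(3) → x=3 y=1 heading=right
uniquely the one of 49 2-step routes that fits.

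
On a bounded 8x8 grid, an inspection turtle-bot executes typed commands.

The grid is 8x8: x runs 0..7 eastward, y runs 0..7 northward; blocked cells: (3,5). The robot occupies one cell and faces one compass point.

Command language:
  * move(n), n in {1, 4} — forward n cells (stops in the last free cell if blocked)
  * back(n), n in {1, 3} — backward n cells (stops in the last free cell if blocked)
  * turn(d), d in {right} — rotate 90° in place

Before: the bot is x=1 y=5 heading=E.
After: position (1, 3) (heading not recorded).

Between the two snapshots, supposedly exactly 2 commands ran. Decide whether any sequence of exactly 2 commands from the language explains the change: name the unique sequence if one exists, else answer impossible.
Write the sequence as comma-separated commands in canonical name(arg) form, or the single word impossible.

checked all 2-command options: none fits.

impossible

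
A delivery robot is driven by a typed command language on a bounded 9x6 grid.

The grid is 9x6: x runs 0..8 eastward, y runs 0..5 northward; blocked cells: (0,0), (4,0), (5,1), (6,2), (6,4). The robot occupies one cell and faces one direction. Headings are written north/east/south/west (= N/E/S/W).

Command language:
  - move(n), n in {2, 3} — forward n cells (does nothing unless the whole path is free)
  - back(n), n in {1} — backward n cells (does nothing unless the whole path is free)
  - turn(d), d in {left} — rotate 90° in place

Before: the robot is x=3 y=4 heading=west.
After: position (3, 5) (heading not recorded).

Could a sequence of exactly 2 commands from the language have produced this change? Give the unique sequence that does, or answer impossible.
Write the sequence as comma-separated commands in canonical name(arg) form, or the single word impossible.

turn(left), back(1)

key: running back(1) before turn(left) would end elsewhere — order is forced
start: x=3 y=4 heading=west
1. turn(left) → x=3 y=4 heading=south
2. back(1) → x=3 y=5 heading=south
no rival 2-sequence matches.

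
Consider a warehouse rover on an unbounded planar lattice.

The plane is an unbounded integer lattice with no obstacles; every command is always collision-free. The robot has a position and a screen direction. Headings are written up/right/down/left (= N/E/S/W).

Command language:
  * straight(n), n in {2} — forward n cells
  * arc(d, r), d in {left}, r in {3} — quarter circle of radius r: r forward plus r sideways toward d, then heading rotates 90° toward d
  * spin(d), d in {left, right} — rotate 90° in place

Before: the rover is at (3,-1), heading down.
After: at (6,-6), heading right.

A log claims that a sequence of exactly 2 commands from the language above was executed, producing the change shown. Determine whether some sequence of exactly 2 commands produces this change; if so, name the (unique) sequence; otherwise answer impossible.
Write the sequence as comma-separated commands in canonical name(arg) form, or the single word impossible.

straight(2), arc(left, 3)

key: running arc(left, 3) before straight(2) would end elsewhere — order is forced
start: at (3,-1), heading down
step 1 (straight(2)): at (3,-3), heading down
step 2 (arc(left, 3)): at (6,-6), heading right
all 16 alternatives checked — unique.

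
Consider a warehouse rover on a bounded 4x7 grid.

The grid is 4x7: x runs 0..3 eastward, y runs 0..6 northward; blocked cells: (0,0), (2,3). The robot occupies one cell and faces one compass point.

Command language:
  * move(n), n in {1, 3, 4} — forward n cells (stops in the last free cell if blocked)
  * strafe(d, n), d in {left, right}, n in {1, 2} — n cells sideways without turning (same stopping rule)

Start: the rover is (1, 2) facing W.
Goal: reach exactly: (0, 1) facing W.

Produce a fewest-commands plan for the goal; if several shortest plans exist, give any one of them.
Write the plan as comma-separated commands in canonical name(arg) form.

move(1), strafe(left, 2)

t0: (1, 2) facing W
step 1 (move(1)): (0, 2) facing W
step 2 (strafe(left, 2)): (0, 1) facing W
nothing shorter than 2 reaches the goal.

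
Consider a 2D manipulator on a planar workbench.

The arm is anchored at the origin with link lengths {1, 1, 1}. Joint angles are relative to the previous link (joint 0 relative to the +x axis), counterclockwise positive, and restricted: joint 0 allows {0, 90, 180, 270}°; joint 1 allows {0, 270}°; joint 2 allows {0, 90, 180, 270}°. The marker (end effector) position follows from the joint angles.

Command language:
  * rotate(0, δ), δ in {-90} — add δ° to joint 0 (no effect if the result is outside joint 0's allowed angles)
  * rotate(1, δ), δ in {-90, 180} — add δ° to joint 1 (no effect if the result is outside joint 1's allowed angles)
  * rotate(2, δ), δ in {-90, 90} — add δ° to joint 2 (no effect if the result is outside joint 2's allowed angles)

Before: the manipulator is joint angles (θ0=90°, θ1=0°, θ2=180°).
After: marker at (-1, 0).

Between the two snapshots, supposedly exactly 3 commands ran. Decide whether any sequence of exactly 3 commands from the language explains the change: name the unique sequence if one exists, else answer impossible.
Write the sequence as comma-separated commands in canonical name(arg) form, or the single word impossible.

t0: joint angles (θ0=90°, θ1=0°, θ2=180°)
1. rotate(0, -90) → joint angles (θ0=0°, θ1=0°, θ2=180°)
2. rotate(0, -90) → joint angles (θ0=270°, θ1=0°, θ2=180°)
3. rotate(0, -90) → joint angles (θ0=180°, θ1=0°, θ2=180°)
no other 3-command option fits: unique.

rotate(0, -90), rotate(0, -90), rotate(0, -90)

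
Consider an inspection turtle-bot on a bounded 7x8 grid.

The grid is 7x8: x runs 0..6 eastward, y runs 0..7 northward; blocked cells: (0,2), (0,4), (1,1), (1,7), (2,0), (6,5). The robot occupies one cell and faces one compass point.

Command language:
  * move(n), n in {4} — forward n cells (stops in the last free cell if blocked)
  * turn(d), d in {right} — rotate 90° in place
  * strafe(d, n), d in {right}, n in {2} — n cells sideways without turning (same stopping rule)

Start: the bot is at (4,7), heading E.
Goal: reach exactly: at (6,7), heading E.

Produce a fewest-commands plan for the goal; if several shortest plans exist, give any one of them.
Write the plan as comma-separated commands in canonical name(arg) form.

begin: at (4,7), heading E
[1] after move(4): at (6,7), heading E
minimal: 1 command(s), checked below 1.

move(4)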